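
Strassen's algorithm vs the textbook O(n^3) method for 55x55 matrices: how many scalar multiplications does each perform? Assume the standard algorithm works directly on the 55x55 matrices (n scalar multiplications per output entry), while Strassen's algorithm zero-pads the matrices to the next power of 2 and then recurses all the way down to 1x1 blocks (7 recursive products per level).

Matrix multiplication for 55x55 matrices:

Strassen's algorithm requires power-of-2 dimensions. Pad 55x55 to 64x64 (next power of 2).

Standard algorithm: 55^3 = 166375 multiplications
Strassen's algorithm: 7^(log2(64)) = 7^6 = 117649 multiplications
Savings: 166375 - 117649 = 48726 multiplications

Standard: 166375 multiplications (55^3). Strassen: 117649 multiplications (7^6, after padding to 64x64). Strassen reduces 8 recursive multiplications to 7 at each level.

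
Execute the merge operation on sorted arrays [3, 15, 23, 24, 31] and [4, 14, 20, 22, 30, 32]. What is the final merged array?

Merging process:

Compare 3 vs 4: take 3 from left. Merged: [3]
Compare 15 vs 4: take 4 from right. Merged: [3, 4]
Compare 15 vs 14: take 14 from right. Merged: [3, 4, 14]
Compare 15 vs 20: take 15 from left. Merged: [3, 4, 14, 15]
Compare 23 vs 20: take 20 from right. Merged: [3, 4, 14, 15, 20]
Compare 23 vs 22: take 22 from right. Merged: [3, 4, 14, 15, 20, 22]
Compare 23 vs 30: take 23 from left. Merged: [3, 4, 14, 15, 20, 22, 23]
Compare 24 vs 30: take 24 from left. Merged: [3, 4, 14, 15, 20, 22, 23, 24]
Compare 31 vs 30: take 30 from right. Merged: [3, 4, 14, 15, 20, 22, 23, 24, 30]
Compare 31 vs 32: take 31 from left. Merged: [3, 4, 14, 15, 20, 22, 23, 24, 30, 31]
Append remaining from right: [32]. Merged: [3, 4, 14, 15, 20, 22, 23, 24, 30, 31, 32]

Final merged array: [3, 4, 14, 15, 20, 22, 23, 24, 30, 31, 32]
Total comparisons: 10

The merged array is [3, 4, 14, 15, 20, 22, 23, 24, 30, 31, 32], requiring 10 comparisons. The merge step runs in O(n) time where n is the total number of elements.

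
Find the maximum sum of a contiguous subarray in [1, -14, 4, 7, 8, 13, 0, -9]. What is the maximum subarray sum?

Using Kadane's algorithm on [1, -14, 4, 7, 8, 13, 0, -9]:

Scanning through the array:
Position 1 (value -14): max_ending_here = -13, max_so_far = 1
Position 2 (value 4): max_ending_here = 4, max_so_far = 4
Position 3 (value 7): max_ending_here = 11, max_so_far = 11
Position 4 (value 8): max_ending_here = 19, max_so_far = 19
Position 5 (value 13): max_ending_here = 32, max_so_far = 32
Position 6 (value 0): max_ending_here = 32, max_so_far = 32
Position 7 (value -9): max_ending_here = 23, max_so_far = 32

Maximum subarray: [4, 7, 8, 13]
Maximum sum: 32

The maximum subarray is [4, 7, 8, 13] with sum 32. This subarray runs from index 2 to index 5.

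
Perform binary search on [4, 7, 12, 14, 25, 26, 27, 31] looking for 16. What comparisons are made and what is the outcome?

Binary search for 16 in [4, 7, 12, 14, 25, 26, 27, 31]:

lo=0, hi=7, mid=3, arr[mid]=14 -> 14 < 16, search right half
lo=4, hi=7, mid=5, arr[mid]=26 -> 26 > 16, search left half
lo=4, hi=4, mid=4, arr[mid]=25 -> 25 > 16, search left half
lo=4 > hi=3, target 16 not found

Binary search determines that 16 is not in the array after 3 comparisons. The search space was exhausted without finding the target.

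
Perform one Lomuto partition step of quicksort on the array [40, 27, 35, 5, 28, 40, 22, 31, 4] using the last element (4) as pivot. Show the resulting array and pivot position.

Lomuto partition with pivot = 4:

Initial array: [40, 27, 35, 5, 28, 40, 22, 31, 4]

arr[0]=40 > 4: no swap
arr[1]=27 > 4: no swap
arr[2]=35 > 4: no swap
arr[3]=5 > 4: no swap
arr[4]=28 > 4: no swap
arr[5]=40 > 4: no swap
arr[6]=22 > 4: no swap
arr[7]=31 > 4: no swap

Place pivot at position 0: [4, 27, 35, 5, 28, 40, 22, 31, 40]
Pivot position: 0

After partitioning with pivot 4, the array becomes [4, 27, 35, 5, 28, 40, 22, 31, 40]. The pivot is placed at index 0. All elements to the left of the pivot are <= 4, and all elements to the right are > 4.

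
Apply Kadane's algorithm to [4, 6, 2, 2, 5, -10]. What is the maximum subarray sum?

Using Kadane's algorithm on [4, 6, 2, 2, 5, -10]:

Scanning through the array:
Position 1 (value 6): max_ending_here = 10, max_so_far = 10
Position 2 (value 2): max_ending_here = 12, max_so_far = 12
Position 3 (value 2): max_ending_here = 14, max_so_far = 14
Position 4 (value 5): max_ending_here = 19, max_so_far = 19
Position 5 (value -10): max_ending_here = 9, max_so_far = 19

Maximum subarray: [4, 6, 2, 2, 5]
Maximum sum: 19

The maximum subarray is [4, 6, 2, 2, 5] with sum 19. This subarray runs from index 0 to index 4.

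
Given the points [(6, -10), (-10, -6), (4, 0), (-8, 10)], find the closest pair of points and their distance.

Computing all pairwise distances among 4 points:

d((6, -10), (-10, -6)) = 16.4924
d((6, -10), (4, 0)) = 10.198 <-- minimum
d((6, -10), (-8, 10)) = 24.4131
d((-10, -6), (4, 0)) = 15.2315
d((-10, -6), (-8, 10)) = 16.1245
d((4, 0), (-8, 10)) = 15.6205

Closest pair: (6, -10) and (4, 0) with distance 10.198

The closest pair is (6, -10) and (4, 0) with Euclidean distance 10.198. For 4 points, brute-force pairwise comparison is shown above. For large n, the divide-and-conquer algorithm (sort by x, recurse on halves, check the dividing strip) achieves O(n log n).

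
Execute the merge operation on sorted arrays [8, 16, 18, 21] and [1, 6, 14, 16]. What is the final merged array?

Merging process:

Compare 8 vs 1: take 1 from right. Merged: [1]
Compare 8 vs 6: take 6 from right. Merged: [1, 6]
Compare 8 vs 14: take 8 from left. Merged: [1, 6, 8]
Compare 16 vs 14: take 14 from right. Merged: [1, 6, 8, 14]
Compare 16 vs 16: take 16 from left. Merged: [1, 6, 8, 14, 16]
Compare 18 vs 16: take 16 from right. Merged: [1, 6, 8, 14, 16, 16]
Append remaining from left: [18, 21]. Merged: [1, 6, 8, 14, 16, 16, 18, 21]

Final merged array: [1, 6, 8, 14, 16, 16, 18, 21]
Total comparisons: 6

The merged array is [1, 6, 8, 14, 16, 16, 18, 21], requiring 6 comparisons. The merge step runs in O(n) time where n is the total number of elements.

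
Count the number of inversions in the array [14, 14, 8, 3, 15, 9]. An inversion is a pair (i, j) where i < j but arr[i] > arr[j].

Finding inversions in [14, 14, 8, 3, 15, 9]:

(0, 2): arr[0]=14 > arr[2]=8
(0, 3): arr[0]=14 > arr[3]=3
(0, 5): arr[0]=14 > arr[5]=9
(1, 2): arr[1]=14 > arr[2]=8
(1, 3): arr[1]=14 > arr[3]=3
(1, 5): arr[1]=14 > arr[5]=9
(2, 3): arr[2]=8 > arr[3]=3
(4, 5): arr[4]=15 > arr[5]=9

Total inversions: 8

The array has 8 inversion(s): (0,2), (0,3), (0,5), (1,2), (1,3), (1,5), (2,3), (4,5). Each pair (i,j) satisfies i < j and arr[i] > arr[j].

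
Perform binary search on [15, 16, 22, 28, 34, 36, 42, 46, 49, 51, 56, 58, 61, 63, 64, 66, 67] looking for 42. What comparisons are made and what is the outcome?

Binary search for 42 in [15, 16, 22, 28, 34, 36, 42, 46, 49, 51, 56, 58, 61, 63, 64, 66, 67]:

lo=0, hi=16, mid=8, arr[mid]=49 -> 49 > 42, search left half
lo=0, hi=7, mid=3, arr[mid]=28 -> 28 < 42, search right half
lo=4, hi=7, mid=5, arr[mid]=36 -> 36 < 42, search right half
lo=6, hi=7, mid=6, arr[mid]=42 -> Found target at index 6!

Binary search finds 42 at index 6 after 4 comparisons. The search repeatedly halves the search space by comparing with the middle element.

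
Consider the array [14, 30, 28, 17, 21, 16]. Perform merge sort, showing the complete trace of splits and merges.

Merge sort trace:

Split: [14, 30, 28, 17, 21, 16] -> [14, 30, 28] and [17, 21, 16]
  Split: [14, 30, 28] -> [14] and [30, 28]
    Split: [30, 28] -> [30] and [28]
    Merge: [30] + [28] -> [28, 30]
  Merge: [14] + [28, 30] -> [14, 28, 30]
  Split: [17, 21, 16] -> [17] and [21, 16]
    Split: [21, 16] -> [21] and [16]
    Merge: [21] + [16] -> [16, 21]
  Merge: [17] + [16, 21] -> [16, 17, 21]
Merge: [14, 28, 30] + [16, 17, 21] -> [14, 16, 17, 21, 28, 30]

Final sorted array: [14, 16, 17, 21, 28, 30]

The merge sort proceeds by recursively splitting the array and merging sorted halves.
After all merges, the sorted array is [14, 16, 17, 21, 28, 30].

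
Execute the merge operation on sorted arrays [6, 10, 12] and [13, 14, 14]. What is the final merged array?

Merging process:

Compare 6 vs 13: take 6 from left. Merged: [6]
Compare 10 vs 13: take 10 from left. Merged: [6, 10]
Compare 12 vs 13: take 12 from left. Merged: [6, 10, 12]
Append remaining from right: [13, 14, 14]. Merged: [6, 10, 12, 13, 14, 14]

Final merged array: [6, 10, 12, 13, 14, 14]
Total comparisons: 3

The merged array is [6, 10, 12, 13, 14, 14], requiring 3 comparisons. The merge step runs in O(n) time where n is the total number of elements.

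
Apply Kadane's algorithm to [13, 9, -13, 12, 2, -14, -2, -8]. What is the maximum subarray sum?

Using Kadane's algorithm on [13, 9, -13, 12, 2, -14, -2, -8]:

Scanning through the array:
Position 1 (value 9): max_ending_here = 22, max_so_far = 22
Position 2 (value -13): max_ending_here = 9, max_so_far = 22
Position 3 (value 12): max_ending_here = 21, max_so_far = 22
Position 4 (value 2): max_ending_here = 23, max_so_far = 23
Position 5 (value -14): max_ending_here = 9, max_so_far = 23
Position 6 (value -2): max_ending_here = 7, max_so_far = 23
Position 7 (value -8): max_ending_here = -1, max_so_far = 23

Maximum subarray: [13, 9, -13, 12, 2]
Maximum sum: 23

The maximum subarray is [13, 9, -13, 12, 2] with sum 23. This subarray runs from index 0 to index 4.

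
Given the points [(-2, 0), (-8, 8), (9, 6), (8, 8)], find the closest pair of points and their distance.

Computing all pairwise distances among 4 points:

d((-2, 0), (-8, 8)) = 10.0
d((-2, 0), (9, 6)) = 12.53
d((-2, 0), (8, 8)) = 12.8062
d((-8, 8), (9, 6)) = 17.1172
d((-8, 8), (8, 8)) = 16.0
d((9, 6), (8, 8)) = 2.2361 <-- minimum

Closest pair: (9, 6) and (8, 8) with distance 2.2361

The closest pair is (9, 6) and (8, 8) with Euclidean distance 2.2361. For 4 points, brute-force pairwise comparison is shown above. For large n, the divide-and-conquer algorithm (sort by x, recurse on halves, check the dividing strip) achieves O(n log n).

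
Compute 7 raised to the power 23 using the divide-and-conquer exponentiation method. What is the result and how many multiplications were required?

Computing 7^23 by squaring (build up from 7^1; each line after the first costs one multiplication):

7^1 = 7
7^2 = (7^1)^2 = 7^2 = 49
7^4 = (7^2)^2 = 49^2 = 2401
7^5 = 7 * 7^4 = 7 * 2401 = 16807
7^10 = (7^5)^2 = 16807^2 = 282475249
7^11 = 7 * 7^10 = 7 * 282475249 = 1977326743
7^22 = (7^11)^2 = 1977326743^2 = 3909821048582988049
7^23 = 7 * 7^22 = 7 * 3909821048582988049 = 27368747340080916343

Result: 27368747340080916343
Multiplications needed: 7 (7 lines after 7^1)

7^23 = 27368747340080916343. Using exponentiation by squaring, this requires 7 multiplications. The key idea: if the exponent is even, square the half-power; if odd, multiply by the base once.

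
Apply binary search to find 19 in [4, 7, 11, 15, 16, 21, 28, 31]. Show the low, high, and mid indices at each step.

Binary search for 19 in [4, 7, 11, 15, 16, 21, 28, 31]:

lo=0, hi=7, mid=3, arr[mid]=15 -> 15 < 19, search right half
lo=4, hi=7, mid=5, arr[mid]=21 -> 21 > 19, search left half
lo=4, hi=4, mid=4, arr[mid]=16 -> 16 < 19, search right half
lo=5 > hi=4, target 19 not found

Binary search determines that 19 is not in the array after 3 comparisons. The search space was exhausted without finding the target.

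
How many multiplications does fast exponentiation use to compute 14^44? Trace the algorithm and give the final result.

Computing 14^44 by squaring (build up from 14^1; each line after the first costs one multiplication):

14^1 = 14
14^2 = (14^1)^2 = 14^2 = 196
14^4 = (14^2)^2 = 196^2 = 38416
14^5 = 14 * 14^4 = 14 * 38416 = 537824
14^10 = (14^5)^2 = 537824^2 = 289254654976
14^11 = 14 * 14^10 = 14 * 289254654976 = 4049565169664
14^22 = (14^11)^2 = 4049565169664^2 = 16398978063355821105872896
14^44 = (14^22)^2 = 16398978063355821105872896^2 = 268926481522425436988250652599945506664302107426816

Result: 268926481522425436988250652599945506664302107426816
Multiplications needed: 7 (7 lines after 14^1)

14^44 = 268926481522425436988250652599945506664302107426816. Using exponentiation by squaring, this requires 7 multiplications. The key idea: if the exponent is even, square the half-power; if odd, multiply by the base once.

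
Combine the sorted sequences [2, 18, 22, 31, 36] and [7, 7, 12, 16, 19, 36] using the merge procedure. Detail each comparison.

Merging process:

Compare 2 vs 7: take 2 from left. Merged: [2]
Compare 18 vs 7: take 7 from right. Merged: [2, 7]
Compare 18 vs 7: take 7 from right. Merged: [2, 7, 7]
Compare 18 vs 12: take 12 from right. Merged: [2, 7, 7, 12]
Compare 18 vs 16: take 16 from right. Merged: [2, 7, 7, 12, 16]
Compare 18 vs 19: take 18 from left. Merged: [2, 7, 7, 12, 16, 18]
Compare 22 vs 19: take 19 from right. Merged: [2, 7, 7, 12, 16, 18, 19]
Compare 22 vs 36: take 22 from left. Merged: [2, 7, 7, 12, 16, 18, 19, 22]
Compare 31 vs 36: take 31 from left. Merged: [2, 7, 7, 12, 16, 18, 19, 22, 31]
Compare 36 vs 36: take 36 from left. Merged: [2, 7, 7, 12, 16, 18, 19, 22, 31, 36]
Append remaining from right: [36]. Merged: [2, 7, 7, 12, 16, 18, 19, 22, 31, 36, 36]

Final merged array: [2, 7, 7, 12, 16, 18, 19, 22, 31, 36, 36]
Total comparisons: 10

The merged array is [2, 7, 7, 12, 16, 18, 19, 22, 31, 36, 36], requiring 10 comparisons. The merge step runs in O(n) time where n is the total number of elements.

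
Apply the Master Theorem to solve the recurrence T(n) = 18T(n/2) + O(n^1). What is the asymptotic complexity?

Master Theorem for T(n) = 18T(n/2) + O(n^1):

a = 18, b = 2, c = 1
log_b(a) = log_2(18) = 4.1699

Case 1: c = 1 < log_2(18) = 4.1699
T(n) = O(n^(log_2 18))

For T(n) = 18T(n/2) + O(n^1): log_2(18) = 4.1699. This is Case 1 of the Master Theorem (c < log_b(a), work dominated by leaves), giving O(n^(log_2 18)).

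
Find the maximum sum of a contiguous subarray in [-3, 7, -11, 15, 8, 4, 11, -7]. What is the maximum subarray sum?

Using Kadane's algorithm on [-3, 7, -11, 15, 8, 4, 11, -7]:

Scanning through the array:
Position 1 (value 7): max_ending_here = 7, max_so_far = 7
Position 2 (value -11): max_ending_here = -4, max_so_far = 7
Position 3 (value 15): max_ending_here = 15, max_so_far = 15
Position 4 (value 8): max_ending_here = 23, max_so_far = 23
Position 5 (value 4): max_ending_here = 27, max_so_far = 27
Position 6 (value 11): max_ending_here = 38, max_so_far = 38
Position 7 (value -7): max_ending_here = 31, max_so_far = 38

Maximum subarray: [15, 8, 4, 11]
Maximum sum: 38

The maximum subarray is [15, 8, 4, 11] with sum 38. This subarray runs from index 3 to index 6.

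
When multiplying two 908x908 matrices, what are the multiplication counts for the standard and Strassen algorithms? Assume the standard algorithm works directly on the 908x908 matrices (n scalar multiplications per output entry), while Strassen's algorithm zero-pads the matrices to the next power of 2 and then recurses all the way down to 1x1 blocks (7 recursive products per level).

Matrix multiplication for 908x908 matrices:

Strassen's algorithm requires power-of-2 dimensions. Pad 908x908 to 1024x1024 (next power of 2).

Standard algorithm: 908^3 = 748613312 multiplications
Strassen's algorithm: 7^(log2(1024)) = 7^10 = 282475249 multiplications
Savings: 748613312 - 282475249 = 466138063 multiplications

Standard: 748613312 multiplications (908^3). Strassen: 282475249 multiplications (7^10, after padding to 1024x1024). Strassen reduces 8 recursive multiplications to 7 at each level.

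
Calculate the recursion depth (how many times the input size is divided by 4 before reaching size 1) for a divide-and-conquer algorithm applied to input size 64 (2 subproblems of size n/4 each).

For divide and conquer with division factor 4:

Problem sizes at each level:
Level 0: 64
Level 1: 16
Level 2: 4
Level 3: 1

The root is level 0 and the size-1 base case is level 3 (the tree spans levels 0 through 3, i.e. 4 levels counting the root), so the depth is the number of divisions: log_4(64) = 3

The recursion tree depth is log_4(64) = 3. At each level, the problem size is divided by 4, so it takes 3 divisions to reduce to a base case of size 1. The algorithm makes 2 recursive calls at each level.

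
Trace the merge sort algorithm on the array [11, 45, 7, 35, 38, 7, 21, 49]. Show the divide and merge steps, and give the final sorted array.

Merge sort trace:

Split: [11, 45, 7, 35, 38, 7, 21, 49] -> [11, 45, 7, 35] and [38, 7, 21, 49]
  Split: [11, 45, 7, 35] -> [11, 45] and [7, 35]
    Split: [11, 45] -> [11] and [45]
    Merge: [11] + [45] -> [11, 45]
    Split: [7, 35] -> [7] and [35]
    Merge: [7] + [35] -> [7, 35]
  Merge: [11, 45] + [7, 35] -> [7, 11, 35, 45]
  Split: [38, 7, 21, 49] -> [38, 7] and [21, 49]
    Split: [38, 7] -> [38] and [7]
    Merge: [38] + [7] -> [7, 38]
    Split: [21, 49] -> [21] and [49]
    Merge: [21] + [49] -> [21, 49]
  Merge: [7, 38] + [21, 49] -> [7, 21, 38, 49]
Merge: [7, 11, 35, 45] + [7, 21, 38, 49] -> [7, 7, 11, 21, 35, 38, 45, 49]

Final sorted array: [7, 7, 11, 21, 35, 38, 45, 49]

The merge sort proceeds by recursively splitting the array and merging sorted halves.
After all merges, the sorted array is [7, 7, 11, 21, 35, 38, 45, 49].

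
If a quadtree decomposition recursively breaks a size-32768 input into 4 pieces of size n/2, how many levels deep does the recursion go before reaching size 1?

For divide and conquer with division factor 2:

Problem sizes at each level:
Level 0: 32768
Level 1: 16384
Level 2: 8192
Level 3: 4096
Level 4: 2048
Level 5: 1024
Level 6: 512
Level 7: 256
Level 8: 128
Level 9: 64
Level 10: 32
Level 11: 16
Level 12: 8
Level 13: 4
Level 14: 2
Level 15: 1

The root is level 0 and the size-1 base case is level 15 (the tree spans levels 0 through 15, i.e. 16 levels counting the root), so the depth is the number of divisions: log_2(32768) = 15

The recursion tree depth is log_2(32768) = 15. At each level, the problem size is divided by 2, so it takes 15 divisions to reduce to a base case of size 1. The algorithm makes 4 recursive calls at each level.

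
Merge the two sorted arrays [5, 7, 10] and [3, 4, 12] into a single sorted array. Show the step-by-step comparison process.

Merging process:

Compare 5 vs 3: take 3 from right. Merged: [3]
Compare 5 vs 4: take 4 from right. Merged: [3, 4]
Compare 5 vs 12: take 5 from left. Merged: [3, 4, 5]
Compare 7 vs 12: take 7 from left. Merged: [3, 4, 5, 7]
Compare 10 vs 12: take 10 from left. Merged: [3, 4, 5, 7, 10]
Append remaining from right: [12]. Merged: [3, 4, 5, 7, 10, 12]

Final merged array: [3, 4, 5, 7, 10, 12]
Total comparisons: 5

The merged array is [3, 4, 5, 7, 10, 12], requiring 5 comparisons. The merge step runs in O(n) time where n is the total number of elements.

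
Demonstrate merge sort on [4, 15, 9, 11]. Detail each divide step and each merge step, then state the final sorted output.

Merge sort trace:

Split: [4, 15, 9, 11] -> [4, 15] and [9, 11]
  Split: [4, 15] -> [4] and [15]
  Merge: [4] + [15] -> [4, 15]
  Split: [9, 11] -> [9] and [11]
  Merge: [9] + [11] -> [9, 11]
Merge: [4, 15] + [9, 11] -> [4, 9, 11, 15]

Final sorted array: [4, 9, 11, 15]

The merge sort proceeds by recursively splitting the array and merging sorted halves.
After all merges, the sorted array is [4, 9, 11, 15].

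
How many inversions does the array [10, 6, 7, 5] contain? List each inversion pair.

Finding inversions in [10, 6, 7, 5]:

(0, 1): arr[0]=10 > arr[1]=6
(0, 2): arr[0]=10 > arr[2]=7
(0, 3): arr[0]=10 > arr[3]=5
(1, 3): arr[1]=6 > arr[3]=5
(2, 3): arr[2]=7 > arr[3]=5

Total inversions: 5

The array has 5 inversion(s): (0,1), (0,2), (0,3), (1,3), (2,3). Each pair (i,j) satisfies i < j and arr[i] > arr[j].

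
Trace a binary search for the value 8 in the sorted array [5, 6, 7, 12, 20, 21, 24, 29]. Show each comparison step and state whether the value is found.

Binary search for 8 in [5, 6, 7, 12, 20, 21, 24, 29]:

lo=0, hi=7, mid=3, arr[mid]=12 -> 12 > 8, search left half
lo=0, hi=2, mid=1, arr[mid]=6 -> 6 < 8, search right half
lo=2, hi=2, mid=2, arr[mid]=7 -> 7 < 8, search right half
lo=3 > hi=2, target 8 not found

Binary search determines that 8 is not in the array after 3 comparisons. The search space was exhausted without finding the target.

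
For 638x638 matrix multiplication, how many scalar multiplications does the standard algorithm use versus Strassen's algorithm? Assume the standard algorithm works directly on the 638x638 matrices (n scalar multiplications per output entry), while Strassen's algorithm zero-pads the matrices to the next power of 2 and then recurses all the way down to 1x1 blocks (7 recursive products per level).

Matrix multiplication for 638x638 matrices:

Strassen's algorithm requires power-of-2 dimensions. Pad 638x638 to 1024x1024 (next power of 2).

Standard algorithm: 638^3 = 259694072 multiplications
Strassen's algorithm: 7^(log2(1024)) = 7^10 = 282475249 multiplications
Difference: 259694072 - 282475249 = -22781177 (Strassen uses MORE here due to padding overhead — for small or just-over-power-of-2 n, padding can outweigh the per-level savings)

Standard: 259694072 multiplications (638^3). Strassen: 282475249 multiplications (7^10, after padding to 1024x1024). Strassen reduces 8 recursive multiplications to 7 at each level.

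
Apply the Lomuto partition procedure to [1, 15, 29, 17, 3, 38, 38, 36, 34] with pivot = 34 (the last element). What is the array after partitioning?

Lomuto partition with pivot = 34:

Initial array: [1, 15, 29, 17, 3, 38, 38, 36, 34]

arr[0]=1 <= 34: swap with position 0, array becomes [1, 15, 29, 17, 3, 38, 38, 36, 34]
arr[1]=15 <= 34: swap with position 1, array becomes [1, 15, 29, 17, 3, 38, 38, 36, 34]
arr[2]=29 <= 34: swap with position 2, array becomes [1, 15, 29, 17, 3, 38, 38, 36, 34]
arr[3]=17 <= 34: swap with position 3, array becomes [1, 15, 29, 17, 3, 38, 38, 36, 34]
arr[4]=3 <= 34: swap with position 4, array becomes [1, 15, 29, 17, 3, 38, 38, 36, 34]
arr[5]=38 > 34: no swap
arr[6]=38 > 34: no swap
arr[7]=36 > 34: no swap

Place pivot at position 5: [1, 15, 29, 17, 3, 34, 38, 36, 38]
Pivot position: 5

After partitioning with pivot 34, the array becomes [1, 15, 29, 17, 3, 34, 38, 36, 38]. The pivot is placed at index 5. All elements to the left of the pivot are <= 34, and all elements to the right are > 34.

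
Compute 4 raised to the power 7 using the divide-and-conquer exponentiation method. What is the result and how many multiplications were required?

Computing 4^7 by squaring (build up from 4^1; each line after the first costs one multiplication):

4^1 = 4
4^2 = (4^1)^2 = 4^2 = 16
4^3 = 4 * 4^2 = 4 * 16 = 64
4^6 = (4^3)^2 = 64^2 = 4096
4^7 = 4 * 4^6 = 4 * 4096 = 16384

Result: 16384
Multiplications needed: 4 (4 lines after 4^1)

4^7 = 16384. Using exponentiation by squaring, this requires 4 multiplications. The key idea: if the exponent is even, square the half-power; if odd, multiply by the base once.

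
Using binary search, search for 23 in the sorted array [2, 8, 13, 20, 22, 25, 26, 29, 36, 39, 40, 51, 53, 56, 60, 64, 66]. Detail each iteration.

Binary search for 23 in [2, 8, 13, 20, 22, 25, 26, 29, 36, 39, 40, 51, 53, 56, 60, 64, 66]:

lo=0, hi=16, mid=8, arr[mid]=36 -> 36 > 23, search left half
lo=0, hi=7, mid=3, arr[mid]=20 -> 20 < 23, search right half
lo=4, hi=7, mid=5, arr[mid]=25 -> 25 > 23, search left half
lo=4, hi=4, mid=4, arr[mid]=22 -> 22 < 23, search right half
lo=5 > hi=4, target 23 not found

Binary search determines that 23 is not in the array after 4 comparisons. The search space was exhausted without finding the target.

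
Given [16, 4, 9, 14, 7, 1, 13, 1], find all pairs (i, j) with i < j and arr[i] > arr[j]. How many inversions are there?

Finding inversions in [16, 4, 9, 14, 7, 1, 13, 1]:

(0, 1): arr[0]=16 > arr[1]=4
(0, 2): arr[0]=16 > arr[2]=9
(0, 3): arr[0]=16 > arr[3]=14
(0, 4): arr[0]=16 > arr[4]=7
(0, 5): arr[0]=16 > arr[5]=1
(0, 6): arr[0]=16 > arr[6]=13
(0, 7): arr[0]=16 > arr[7]=1
(1, 5): arr[1]=4 > arr[5]=1
(1, 7): arr[1]=4 > arr[7]=1
(2, 4): arr[2]=9 > arr[4]=7
(2, 5): arr[2]=9 > arr[5]=1
(2, 7): arr[2]=9 > arr[7]=1
(3, 4): arr[3]=14 > arr[4]=7
(3, 5): arr[3]=14 > arr[5]=1
(3, 6): arr[3]=14 > arr[6]=13
(3, 7): arr[3]=14 > arr[7]=1
(4, 5): arr[4]=7 > arr[5]=1
(4, 7): arr[4]=7 > arr[7]=1
(6, 7): arr[6]=13 > arr[7]=1

Total inversions: 19

The array has 19 inversion(s): (0,1), (0,2), (0,3), (0,4), (0,5), (0,6), (0,7), (1,5), (1,7), (2,4), (2,5), (2,7), (3,4), (3,5), (3,6), (3,7), (4,5), (4,7), (6,7). Each pair (i,j) satisfies i < j and arr[i] > arr[j].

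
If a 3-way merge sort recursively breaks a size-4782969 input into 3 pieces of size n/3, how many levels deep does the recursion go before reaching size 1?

For divide and conquer with division factor 3:

Problem sizes at each level:
Level 0: 4782969
Level 1: 1594323
Level 2: 531441
Level 3: 177147
Level 4: 59049
Level 5: 19683
Level 6: 6561
Level 7: 2187
Level 8: 729
Level 9: 243
Level 10: 81
Level 11: 27
Level 12: 9
Level 13: 3
Level 14: 1

The root is level 0 and the size-1 base case is level 14 (the tree spans levels 0 through 14, i.e. 15 levels counting the root), so the depth is the number of divisions: log_3(4782969) = 14

The recursion tree depth is log_3(4782969) = 14. At each level, the problem size is divided by 3, so it takes 14 divisions to reduce to a base case of size 1. The algorithm makes 3 recursive calls at each level.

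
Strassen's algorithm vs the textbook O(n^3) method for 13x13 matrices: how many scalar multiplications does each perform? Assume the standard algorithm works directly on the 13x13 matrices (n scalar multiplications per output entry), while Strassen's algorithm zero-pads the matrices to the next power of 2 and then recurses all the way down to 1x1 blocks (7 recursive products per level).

Matrix multiplication for 13x13 matrices:

Strassen's algorithm requires power-of-2 dimensions. Pad 13x13 to 16x16 (next power of 2).

Standard algorithm: 13^3 = 2197 multiplications
Strassen's algorithm: 7^(log2(16)) = 7^4 = 2401 multiplications
Difference: 2197 - 2401 = -204 (Strassen uses MORE here due to padding overhead — for small or just-over-power-of-2 n, padding can outweigh the per-level savings)

Standard: 2197 multiplications (13^3). Strassen: 2401 multiplications (7^4, after padding to 16x16). Strassen reduces 8 recursive multiplications to 7 at each level.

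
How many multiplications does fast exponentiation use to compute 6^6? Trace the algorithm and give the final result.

Computing 6^6 by squaring (build up from 6^1; each line after the first costs one multiplication):

6^1 = 6
6^2 = (6^1)^2 = 6^2 = 36
6^3 = 6 * 6^2 = 6 * 36 = 216
6^6 = (6^3)^2 = 216^2 = 46656

Result: 46656
Multiplications needed: 3 (3 lines after 6^1)

6^6 = 46656. Using exponentiation by squaring, this requires 3 multiplications. The key idea: if the exponent is even, square the half-power; if odd, multiply by the base once.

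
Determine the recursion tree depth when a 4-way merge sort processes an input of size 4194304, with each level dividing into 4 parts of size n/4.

For divide and conquer with division factor 4:

Problem sizes at each level:
Level 0: 4194304
Level 1: 1048576
Level 2: 262144
Level 3: 65536
Level 4: 16384
Level 5: 4096
Level 6: 1024
Level 7: 256
Level 8: 64
Level 9: 16
Level 10: 4
Level 11: 1

The root is level 0 and the size-1 base case is level 11 (the tree spans levels 0 through 11, i.e. 12 levels counting the root), so the depth is the number of divisions: log_4(4194304) = 11

The recursion tree depth is log_4(4194304) = 11. At each level, the problem size is divided by 4, so it takes 11 divisions to reduce to a base case of size 1. The algorithm makes 4 recursive calls at each level.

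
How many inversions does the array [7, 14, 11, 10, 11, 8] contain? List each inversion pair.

Finding inversions in [7, 14, 11, 10, 11, 8]:

(1, 2): arr[1]=14 > arr[2]=11
(1, 3): arr[1]=14 > arr[3]=10
(1, 4): arr[1]=14 > arr[4]=11
(1, 5): arr[1]=14 > arr[5]=8
(2, 3): arr[2]=11 > arr[3]=10
(2, 5): arr[2]=11 > arr[5]=8
(3, 5): arr[3]=10 > arr[5]=8
(4, 5): arr[4]=11 > arr[5]=8

Total inversions: 8

The array has 8 inversion(s): (1,2), (1,3), (1,4), (1,5), (2,3), (2,5), (3,5), (4,5). Each pair (i,j) satisfies i < j and arr[i] > arr[j].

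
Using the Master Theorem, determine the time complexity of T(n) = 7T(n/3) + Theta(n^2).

Master Theorem for T(n) = 7T(n/3) + O(n^2):

a = 7, b = 3, c = 2
log_b(a) = log_3(7) = 1.7712

Case 3: c = 2 > log_3(7) = 1.7712
T(n) = O(n^2) = O(n^2)

For T(n) = 7T(n/3) + O(n^2): log_3(7) = 1.7712. This is Case 3 of the Master Theorem (c > log_b(a), work dominated by root), giving O(n^2).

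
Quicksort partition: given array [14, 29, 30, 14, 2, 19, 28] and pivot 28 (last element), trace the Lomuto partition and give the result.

Lomuto partition with pivot = 28:

Initial array: [14, 29, 30, 14, 2, 19, 28]

arr[0]=14 <= 28: swap with position 0, array becomes [14, 29, 30, 14, 2, 19, 28]
arr[1]=29 > 28: no swap
arr[2]=30 > 28: no swap
arr[3]=14 <= 28: swap with position 1, array becomes [14, 14, 30, 29, 2, 19, 28]
arr[4]=2 <= 28: swap with position 2, array becomes [14, 14, 2, 29, 30, 19, 28]
arr[5]=19 <= 28: swap with position 3, array becomes [14, 14, 2, 19, 30, 29, 28]

Place pivot at position 4: [14, 14, 2, 19, 28, 29, 30]
Pivot position: 4

After partitioning with pivot 28, the array becomes [14, 14, 2, 19, 28, 29, 30]. The pivot is placed at index 4. All elements to the left of the pivot are <= 28, and all elements to the right are > 28.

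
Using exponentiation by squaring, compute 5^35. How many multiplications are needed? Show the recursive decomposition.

Computing 5^35 by squaring (build up from 5^1; each line after the first costs one multiplication):

5^1 = 5
5^2 = (5^1)^2 = 5^2 = 25
5^4 = (5^2)^2 = 25^2 = 625
5^8 = (5^4)^2 = 625^2 = 390625
5^16 = (5^8)^2 = 390625^2 = 152587890625
5^17 = 5 * 5^16 = 5 * 152587890625 = 762939453125
5^34 = (5^17)^2 = 762939453125^2 = 582076609134674072265625
5^35 = 5 * 5^34 = 5 * 582076609134674072265625 = 2910383045673370361328125

Result: 2910383045673370361328125
Multiplications needed: 7 (7 lines after 5^1)

5^35 = 2910383045673370361328125. Using exponentiation by squaring, this requires 7 multiplications. The key idea: if the exponent is even, square the half-power; if odd, multiply by the base once.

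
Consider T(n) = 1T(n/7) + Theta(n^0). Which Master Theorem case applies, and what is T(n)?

Master Theorem for T(n) = 1T(n/7) + O(n^0):

a = 1, b = 7, c = 0
log_b(a) = log_7(1) = 0.0000

Case 2: c = 0 = log_7(1) = 0.0000
T(n) = O(n^0 log n) = O(log n)

For T(n) = 1T(n/7) + O(n^0): log_7(1) = 0.0000. This is Case 2 of the Master Theorem (c = log_b(a), equal work at all levels), giving O(log n).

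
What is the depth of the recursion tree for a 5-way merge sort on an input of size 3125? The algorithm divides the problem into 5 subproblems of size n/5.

For divide and conquer with division factor 5:

Problem sizes at each level:
Level 0: 3125
Level 1: 625
Level 2: 125
Level 3: 25
Level 4: 5
Level 5: 1

The root is level 0 and the size-1 base case is level 5 (the tree spans levels 0 through 5, i.e. 6 levels counting the root), so the depth is the number of divisions: log_5(3125) = 5

The recursion tree depth is log_5(3125) = 5. At each level, the problem size is divided by 5, so it takes 5 divisions to reduce to a base case of size 1. The algorithm makes 5 recursive calls at each level.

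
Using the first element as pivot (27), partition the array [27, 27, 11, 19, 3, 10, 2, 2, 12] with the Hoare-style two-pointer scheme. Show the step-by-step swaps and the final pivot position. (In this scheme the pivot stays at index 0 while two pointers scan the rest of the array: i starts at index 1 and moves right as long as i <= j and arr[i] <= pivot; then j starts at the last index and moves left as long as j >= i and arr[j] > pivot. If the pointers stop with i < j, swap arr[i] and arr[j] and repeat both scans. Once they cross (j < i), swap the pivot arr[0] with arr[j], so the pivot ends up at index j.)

Hoare-style two-pointer partition with pivot = 27:

Initial array: [27, 27, 11, 19, 3, 10, 2, 2, 12]

Pointers start at i = 1, j = 8.
i ends at 9, j ends at 8: the pointers have crossed (j < i), so scanning stops.

Swap pivot arr[0] with arr[8] to place pivot at position 8: [12, 27, 11, 19, 3, 10, 2, 2, 27]
Pivot position: 8

After partitioning with pivot 27, the array becomes [12, 27, 11, 19, 3, 10, 2, 2, 27]. The pivot is placed at index 8. All elements to the left of the pivot are <= 27, and all elements to the right are > 27.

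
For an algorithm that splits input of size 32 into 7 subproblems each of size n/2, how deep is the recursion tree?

For divide and conquer with division factor 2:

Problem sizes at each level:
Level 0: 32
Level 1: 16
Level 2: 8
Level 3: 4
Level 4: 2
Level 5: 1

The root is level 0 and the size-1 base case is level 5 (the tree spans levels 0 through 5, i.e. 6 levels counting the root), so the depth is the number of divisions: log_2(32) = 5

The recursion tree depth is log_2(32) = 5. At each level, the problem size is divided by 2, so it takes 5 divisions to reduce to a base case of size 1. The algorithm makes 7 recursive calls at each level.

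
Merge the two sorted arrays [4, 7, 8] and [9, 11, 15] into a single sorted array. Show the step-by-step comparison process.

Merging process:

Compare 4 vs 9: take 4 from left. Merged: [4]
Compare 7 vs 9: take 7 from left. Merged: [4, 7]
Compare 8 vs 9: take 8 from left. Merged: [4, 7, 8]
Append remaining from right: [9, 11, 15]. Merged: [4, 7, 8, 9, 11, 15]

Final merged array: [4, 7, 8, 9, 11, 15]
Total comparisons: 3

The merged array is [4, 7, 8, 9, 11, 15], requiring 3 comparisons. The merge step runs in O(n) time where n is the total number of elements.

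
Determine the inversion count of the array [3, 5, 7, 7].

Finding inversions in [3, 5, 7, 7]:


Total inversions: 0

The array has 0 inversions. It is already sorted.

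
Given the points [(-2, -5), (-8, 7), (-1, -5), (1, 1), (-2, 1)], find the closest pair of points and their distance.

Computing all pairwise distances among 5 points:

d((-2, -5), (-8, 7)) = 13.4164
d((-2, -5), (-1, -5)) = 1.0 <-- minimum
d((-2, -5), (1, 1)) = 6.7082
d((-2, -5), (-2, 1)) = 6.0
d((-8, 7), (-1, -5)) = 13.8924
d((-8, 7), (1, 1)) = 10.8167
d((-8, 7), (-2, 1)) = 8.4853
d((-1, -5), (1, 1)) = 6.3246
d((-1, -5), (-2, 1)) = 6.0828
d((1, 1), (-2, 1)) = 3.0

Closest pair: (-2, -5) and (-1, -5) with distance 1.0

The closest pair is (-2, -5) and (-1, -5) with Euclidean distance 1.0. For 5 points, brute-force pairwise comparison is shown above. For large n, the divide-and-conquer algorithm (sort by x, recurse on halves, check the dividing strip) achieves O(n log n).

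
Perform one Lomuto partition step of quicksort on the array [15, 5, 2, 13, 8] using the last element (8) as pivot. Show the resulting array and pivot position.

Lomuto partition with pivot = 8:

Initial array: [15, 5, 2, 13, 8]

arr[0]=15 > 8: no swap
arr[1]=5 <= 8: swap with position 0, array becomes [5, 15, 2, 13, 8]
arr[2]=2 <= 8: swap with position 1, array becomes [5, 2, 15, 13, 8]
arr[3]=13 > 8: no swap

Place pivot at position 2: [5, 2, 8, 13, 15]
Pivot position: 2

After partitioning with pivot 8, the array becomes [5, 2, 8, 13, 15]. The pivot is placed at index 2. All elements to the left of the pivot are <= 8, and all elements to the right are > 8.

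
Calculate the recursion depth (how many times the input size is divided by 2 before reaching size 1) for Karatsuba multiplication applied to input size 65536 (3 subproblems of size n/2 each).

For divide and conquer with division factor 2:

Problem sizes at each level:
Level 0: 65536
Level 1: 32768
Level 2: 16384
Level 3: 8192
Level 4: 4096
Level 5: 2048
Level 6: 1024
Level 7: 512
Level 8: 256
Level 9: 128
Level 10: 64
Level 11: 32
Level 12: 16
Level 13: 8
Level 14: 4
Level 15: 2
Level 16: 1

The root is level 0 and the size-1 base case is level 16 (the tree spans levels 0 through 16, i.e. 17 levels counting the root), so the depth is the number of divisions: log_2(65536) = 16

The recursion tree depth is log_2(65536) = 16. At each level, the problem size is divided by 2, so it takes 16 divisions to reduce to a base case of size 1. The algorithm makes 3 recursive calls at each level.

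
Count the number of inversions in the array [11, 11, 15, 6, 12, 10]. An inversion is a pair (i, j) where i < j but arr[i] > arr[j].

Finding inversions in [11, 11, 15, 6, 12, 10]:

(0, 3): arr[0]=11 > arr[3]=6
(0, 5): arr[0]=11 > arr[5]=10
(1, 3): arr[1]=11 > arr[3]=6
(1, 5): arr[1]=11 > arr[5]=10
(2, 3): arr[2]=15 > arr[3]=6
(2, 4): arr[2]=15 > arr[4]=12
(2, 5): arr[2]=15 > arr[5]=10
(4, 5): arr[4]=12 > arr[5]=10

Total inversions: 8

The array has 8 inversion(s): (0,3), (0,5), (1,3), (1,5), (2,3), (2,4), (2,5), (4,5). Each pair (i,j) satisfies i < j and arr[i] > arr[j].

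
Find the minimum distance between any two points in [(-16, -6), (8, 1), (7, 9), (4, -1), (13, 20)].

Computing all pairwise distances among 5 points:

d((-16, -6), (8, 1)) = 25.0
d((-16, -6), (7, 9)) = 27.4591
d((-16, -6), (4, -1)) = 20.6155
d((-16, -6), (13, 20)) = 38.9487
d((8, 1), (7, 9)) = 8.0623
d((8, 1), (4, -1)) = 4.4721 <-- minimum
d((8, 1), (13, 20)) = 19.6469
d((7, 9), (4, -1)) = 10.4403
d((7, 9), (13, 20)) = 12.53
d((4, -1), (13, 20)) = 22.8473

Closest pair: (8, 1) and (4, -1) with distance 4.4721

The closest pair is (8, 1) and (4, -1) with Euclidean distance 4.4721. For 5 points, brute-force pairwise comparison is shown above. For large n, the divide-and-conquer algorithm (sort by x, recurse on halves, check the dividing strip) achieves O(n log n).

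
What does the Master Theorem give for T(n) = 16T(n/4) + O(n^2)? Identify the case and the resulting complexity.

Master Theorem for T(n) = 16T(n/4) + O(n^2):

a = 16, b = 4, c = 2
log_b(a) = log_4(16) = 2.0000

Case 2: c = 2 = log_4(16) = 2.0000
T(n) = O(n^2 log n) = O(n^2 log n)

For T(n) = 16T(n/4) + O(n^2): log_4(16) = 2.0000. This is Case 2 of the Master Theorem (c = log_b(a), equal work at all levels), giving O(n^2 log n).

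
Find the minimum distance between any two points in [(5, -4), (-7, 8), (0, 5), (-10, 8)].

Computing all pairwise distances among 4 points:

d((5, -4), (-7, 8)) = 16.9706
d((5, -4), (0, 5)) = 10.2956
d((5, -4), (-10, 8)) = 19.2094
d((-7, 8), (0, 5)) = 7.6158
d((-7, 8), (-10, 8)) = 3.0 <-- minimum
d((0, 5), (-10, 8)) = 10.4403

Closest pair: (-7, 8) and (-10, 8) with distance 3.0

The closest pair is (-7, 8) and (-10, 8) with Euclidean distance 3.0. For 4 points, brute-force pairwise comparison is shown above. For large n, the divide-and-conquer algorithm (sort by x, recurse on halves, check the dividing strip) achieves O(n log n).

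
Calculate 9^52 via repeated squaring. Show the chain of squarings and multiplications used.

Computing 9^52 by squaring (build up from 9^1; each line after the first costs one multiplication):

9^1 = 9
9^2 = (9^1)^2 = 9^2 = 81
9^3 = 9 * 9^2 = 9 * 81 = 729
9^6 = (9^3)^2 = 729^2 = 531441
9^12 = (9^6)^2 = 531441^2 = 282429536481
9^13 = 9 * 9^12 = 9 * 282429536481 = 2541865828329
9^26 = (9^13)^2 = 2541865828329^2 = 6461081889226673298932241
9^52 = (9^26)^2 = 6461081889226673298932241^2 = 41745579179292917813953351511015323088870709282081

Result: 41745579179292917813953351511015323088870709282081
Multiplications needed: 7 (7 lines after 9^1)

9^52 = 41745579179292917813953351511015323088870709282081. Using exponentiation by squaring, this requires 7 multiplications. The key idea: if the exponent is even, square the half-power; if odd, multiply by the base once.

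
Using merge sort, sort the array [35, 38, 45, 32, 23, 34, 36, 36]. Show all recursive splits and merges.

Merge sort trace:

Split: [35, 38, 45, 32, 23, 34, 36, 36] -> [35, 38, 45, 32] and [23, 34, 36, 36]
  Split: [35, 38, 45, 32] -> [35, 38] and [45, 32]
    Split: [35, 38] -> [35] and [38]
    Merge: [35] + [38] -> [35, 38]
    Split: [45, 32] -> [45] and [32]
    Merge: [45] + [32] -> [32, 45]
  Merge: [35, 38] + [32, 45] -> [32, 35, 38, 45]
  Split: [23, 34, 36, 36] -> [23, 34] and [36, 36]
    Split: [23, 34] -> [23] and [34]
    Merge: [23] + [34] -> [23, 34]
    Split: [36, 36] -> [36] and [36]
    Merge: [36] + [36] -> [36, 36]
  Merge: [23, 34] + [36, 36] -> [23, 34, 36, 36]
Merge: [32, 35, 38, 45] + [23, 34, 36, 36] -> [23, 32, 34, 35, 36, 36, 38, 45]

Final sorted array: [23, 32, 34, 35, 36, 36, 38, 45]

The merge sort proceeds by recursively splitting the array and merging sorted halves.
After all merges, the sorted array is [23, 32, 34, 35, 36, 36, 38, 45].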